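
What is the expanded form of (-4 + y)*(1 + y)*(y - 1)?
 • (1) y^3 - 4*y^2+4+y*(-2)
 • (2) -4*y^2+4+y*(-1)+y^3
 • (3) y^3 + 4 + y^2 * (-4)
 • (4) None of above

Expanding (-4 + y)*(1 + y)*(y - 1):
= -4*y^2+4+y*(-1)+y^3
2) -4*y^2+4+y*(-1)+y^3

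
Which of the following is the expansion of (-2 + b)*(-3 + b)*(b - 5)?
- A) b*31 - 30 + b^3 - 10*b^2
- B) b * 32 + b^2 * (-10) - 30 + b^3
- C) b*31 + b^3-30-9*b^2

Expanding (-2 + b)*(-3 + b)*(b - 5):
= b*31 - 30 + b^3 - 10*b^2
A) b*31 - 30 + b^3 - 10*b^2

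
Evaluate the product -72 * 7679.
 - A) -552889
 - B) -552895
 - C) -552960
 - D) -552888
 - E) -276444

-72 * 7679 = -552888
D) -552888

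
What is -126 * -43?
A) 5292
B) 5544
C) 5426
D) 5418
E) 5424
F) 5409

-126 * -43 = 5418
D) 5418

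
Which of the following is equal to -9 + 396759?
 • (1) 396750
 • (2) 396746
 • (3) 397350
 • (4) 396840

-9 + 396759 = 396750
1) 396750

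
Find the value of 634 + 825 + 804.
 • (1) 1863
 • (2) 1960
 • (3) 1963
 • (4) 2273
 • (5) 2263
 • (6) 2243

First: 634 + 825 = 1459
Then: 1459 + 804 = 2263
5) 2263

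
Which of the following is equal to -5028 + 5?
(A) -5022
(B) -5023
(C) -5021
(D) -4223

-5028 + 5 = -5023
B) -5023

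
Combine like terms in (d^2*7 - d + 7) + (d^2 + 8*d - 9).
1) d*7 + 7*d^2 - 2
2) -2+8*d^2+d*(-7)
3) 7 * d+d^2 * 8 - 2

Adding the polynomials and combining like terms:
(d^2*7 - d + 7) + (d^2 + 8*d - 9)
= 7 * d+d^2 * 8 - 2
3) 7 * d+d^2 * 8 - 2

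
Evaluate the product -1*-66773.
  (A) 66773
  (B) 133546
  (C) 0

-1 * -66773 = 66773
A) 66773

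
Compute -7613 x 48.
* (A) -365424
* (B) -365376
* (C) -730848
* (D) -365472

-7613 * 48 = -365424
A) -365424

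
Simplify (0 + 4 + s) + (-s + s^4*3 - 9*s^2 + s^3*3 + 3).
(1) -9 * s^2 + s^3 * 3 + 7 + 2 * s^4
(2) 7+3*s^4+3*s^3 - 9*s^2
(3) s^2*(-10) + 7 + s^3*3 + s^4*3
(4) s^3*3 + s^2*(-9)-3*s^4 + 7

Adding the polynomials and combining like terms:
(0 + 4 + s) + (-s + s^4*3 - 9*s^2 + s^3*3 + 3)
= 7+3*s^4+3*s^3 - 9*s^2
2) 7+3*s^4+3*s^3 - 9*s^2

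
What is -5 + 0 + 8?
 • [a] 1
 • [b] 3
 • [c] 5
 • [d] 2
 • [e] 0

First: -5 + 0 = -5
Then: -5 + 8 = 3
b) 3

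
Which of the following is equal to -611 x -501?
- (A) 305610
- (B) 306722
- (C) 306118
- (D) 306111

-611 * -501 = 306111
D) 306111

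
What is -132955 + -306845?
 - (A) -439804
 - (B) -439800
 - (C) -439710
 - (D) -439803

-132955 + -306845 = -439800
B) -439800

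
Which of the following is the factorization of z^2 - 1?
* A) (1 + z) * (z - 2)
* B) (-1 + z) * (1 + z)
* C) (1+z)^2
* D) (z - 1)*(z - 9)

We need to factor z^2 - 1.
The factored form is (-1 + z) * (1 + z).
B) (-1 + z) * (1 + z)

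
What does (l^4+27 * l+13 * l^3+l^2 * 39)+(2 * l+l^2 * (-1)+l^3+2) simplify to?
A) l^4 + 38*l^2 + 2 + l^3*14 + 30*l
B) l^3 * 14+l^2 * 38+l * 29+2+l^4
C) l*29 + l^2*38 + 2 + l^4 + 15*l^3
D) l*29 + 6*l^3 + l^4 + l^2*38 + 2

Adding the polynomials and combining like terms:
(l^4 + 27*l + 13*l^3 + l^2*39) + (2*l + l^2*(-1) + l^3 + 2)
= l^3 * 14+l^2 * 38+l * 29+2+l^4
B) l^3 * 14+l^2 * 38+l * 29+2+l^4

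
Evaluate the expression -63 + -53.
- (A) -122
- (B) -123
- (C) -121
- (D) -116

-63 + -53 = -116
D) -116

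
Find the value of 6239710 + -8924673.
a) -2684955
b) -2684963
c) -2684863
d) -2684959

6239710 + -8924673 = -2684963
b) -2684963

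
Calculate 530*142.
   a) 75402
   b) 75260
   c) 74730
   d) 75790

530 * 142 = 75260
b) 75260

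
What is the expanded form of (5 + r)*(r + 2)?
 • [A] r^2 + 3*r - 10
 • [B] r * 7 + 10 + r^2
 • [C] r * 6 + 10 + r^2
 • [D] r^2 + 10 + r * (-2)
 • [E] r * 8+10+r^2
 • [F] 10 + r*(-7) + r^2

Expanding (5 + r)*(r + 2):
= r * 7 + 10 + r^2
B) r * 7 + 10 + r^2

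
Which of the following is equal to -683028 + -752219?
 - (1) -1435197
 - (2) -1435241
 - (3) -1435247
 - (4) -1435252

-683028 + -752219 = -1435247
3) -1435247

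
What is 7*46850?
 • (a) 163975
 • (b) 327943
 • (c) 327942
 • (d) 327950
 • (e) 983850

7 * 46850 = 327950
d) 327950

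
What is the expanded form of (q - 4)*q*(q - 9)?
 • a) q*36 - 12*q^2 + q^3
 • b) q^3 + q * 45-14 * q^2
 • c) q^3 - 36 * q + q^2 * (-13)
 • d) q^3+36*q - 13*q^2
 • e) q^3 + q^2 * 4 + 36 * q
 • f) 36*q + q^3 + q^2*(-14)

Expanding (q - 4)*q*(q - 9):
= q^3+36*q - 13*q^2
d) q^3+36*q - 13*q^2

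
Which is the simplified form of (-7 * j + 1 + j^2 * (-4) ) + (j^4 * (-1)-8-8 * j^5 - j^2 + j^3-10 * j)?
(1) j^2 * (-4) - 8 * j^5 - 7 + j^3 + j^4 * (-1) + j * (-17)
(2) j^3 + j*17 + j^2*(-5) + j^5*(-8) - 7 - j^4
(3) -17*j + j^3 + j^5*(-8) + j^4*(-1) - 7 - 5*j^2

Adding the polynomials and combining like terms:
(-7*j + 1 + j^2*(-4)) + (j^4*(-1) - 8 - 8*j^5 - j^2 + j^3 - 10*j)
= -17*j + j^3 + j^5*(-8) + j^4*(-1) - 7 - 5*j^2
3) -17*j + j^3 + j^5*(-8) + j^4*(-1) - 7 - 5*j^2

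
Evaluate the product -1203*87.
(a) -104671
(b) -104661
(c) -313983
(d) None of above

-1203 * 87 = -104661
b) -104661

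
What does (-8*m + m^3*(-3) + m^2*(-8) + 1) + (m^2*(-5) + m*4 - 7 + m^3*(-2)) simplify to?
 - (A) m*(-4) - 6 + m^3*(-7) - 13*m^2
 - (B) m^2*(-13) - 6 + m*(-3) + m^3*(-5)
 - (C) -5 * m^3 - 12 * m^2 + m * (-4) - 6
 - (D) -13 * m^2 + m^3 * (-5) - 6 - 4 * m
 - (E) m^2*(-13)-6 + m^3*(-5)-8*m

Adding the polynomials and combining like terms:
(-8*m + m^3*(-3) + m^2*(-8) + 1) + (m^2*(-5) + m*4 - 7 + m^3*(-2))
= -13 * m^2 + m^3 * (-5) - 6 - 4 * m
D) -13 * m^2 + m^3 * (-5) - 6 - 4 * m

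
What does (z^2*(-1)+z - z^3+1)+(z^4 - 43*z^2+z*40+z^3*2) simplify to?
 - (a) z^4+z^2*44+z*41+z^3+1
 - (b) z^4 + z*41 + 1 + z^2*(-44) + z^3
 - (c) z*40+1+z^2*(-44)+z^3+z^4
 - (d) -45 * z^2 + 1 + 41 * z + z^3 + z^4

Adding the polynomials and combining like terms:
(z^2*(-1) + z - z^3 + 1) + (z^4 - 43*z^2 + z*40 + z^3*2)
= z^4 + z*41 + 1 + z^2*(-44) + z^3
b) z^4 + z*41 + 1 + z^2*(-44) + z^3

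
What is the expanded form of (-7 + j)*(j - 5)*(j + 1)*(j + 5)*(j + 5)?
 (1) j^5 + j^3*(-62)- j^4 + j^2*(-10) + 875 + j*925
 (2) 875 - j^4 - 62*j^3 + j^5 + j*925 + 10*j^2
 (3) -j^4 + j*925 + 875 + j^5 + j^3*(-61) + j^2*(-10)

Expanding (-7 + j)*(j - 5)*(j + 1)*(j + 5)*(j + 5):
= j^5 + j^3*(-62)- j^4 + j^2*(-10) + 875 + j*925
1) j^5 + j^3*(-62)- j^4 + j^2*(-10) + 875 + j*925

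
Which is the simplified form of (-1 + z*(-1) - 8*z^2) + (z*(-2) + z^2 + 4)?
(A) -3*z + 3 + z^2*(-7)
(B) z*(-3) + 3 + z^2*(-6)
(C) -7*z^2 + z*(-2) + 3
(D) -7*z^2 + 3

Adding the polynomials and combining like terms:
(-1 + z*(-1) - 8*z^2) + (z*(-2) + z^2 + 4)
= -3*z + 3 + z^2*(-7)
A) -3*z + 3 + z^2*(-7)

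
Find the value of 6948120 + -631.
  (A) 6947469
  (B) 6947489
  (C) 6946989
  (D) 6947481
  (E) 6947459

6948120 + -631 = 6947489
B) 6947489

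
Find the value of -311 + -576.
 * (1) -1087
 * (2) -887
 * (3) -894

-311 + -576 = -887
2) -887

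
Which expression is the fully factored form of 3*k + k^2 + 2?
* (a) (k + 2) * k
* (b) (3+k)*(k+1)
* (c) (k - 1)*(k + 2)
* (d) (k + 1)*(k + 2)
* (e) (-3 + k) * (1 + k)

We need to factor 3*k + k^2 + 2.
The factored form is (k + 1)*(k + 2).
d) (k + 1)*(k + 2)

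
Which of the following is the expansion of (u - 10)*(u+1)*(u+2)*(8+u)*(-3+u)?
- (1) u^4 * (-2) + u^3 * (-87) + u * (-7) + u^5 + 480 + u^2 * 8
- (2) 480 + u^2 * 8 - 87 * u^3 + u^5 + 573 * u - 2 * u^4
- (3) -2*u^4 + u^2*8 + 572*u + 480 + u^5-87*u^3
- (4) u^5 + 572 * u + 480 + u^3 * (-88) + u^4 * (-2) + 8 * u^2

Expanding (u - 10)*(u+1)*(u+2)*(8+u)*(-3+u):
= -2*u^4 + u^2*8 + 572*u + 480 + u^5-87*u^3
3) -2*u^4 + u^2*8 + 572*u + 480 + u^5-87*u^3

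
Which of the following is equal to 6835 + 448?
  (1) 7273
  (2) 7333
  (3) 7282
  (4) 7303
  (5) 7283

6835 + 448 = 7283
5) 7283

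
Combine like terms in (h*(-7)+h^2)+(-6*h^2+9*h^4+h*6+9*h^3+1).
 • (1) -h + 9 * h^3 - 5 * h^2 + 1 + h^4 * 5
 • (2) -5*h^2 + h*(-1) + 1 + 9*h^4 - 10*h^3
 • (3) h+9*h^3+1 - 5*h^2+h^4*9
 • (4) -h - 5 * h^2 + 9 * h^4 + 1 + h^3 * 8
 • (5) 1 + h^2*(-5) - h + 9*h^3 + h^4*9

Adding the polynomials and combining like terms:
(h*(-7) + h^2) + (-6*h^2 + 9*h^4 + h*6 + 9*h^3 + 1)
= 1 + h^2*(-5) - h + 9*h^3 + h^4*9
5) 1 + h^2*(-5) - h + 9*h^3 + h^4*9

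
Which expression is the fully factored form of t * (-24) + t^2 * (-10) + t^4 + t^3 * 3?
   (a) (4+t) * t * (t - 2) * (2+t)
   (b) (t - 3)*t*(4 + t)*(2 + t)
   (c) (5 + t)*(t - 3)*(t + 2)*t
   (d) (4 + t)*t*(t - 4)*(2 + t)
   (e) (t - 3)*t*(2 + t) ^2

We need to factor t * (-24) + t^2 * (-10) + t^4 + t^3 * 3.
The factored form is (t - 3)*t*(4 + t)*(2 + t).
b) (t - 3)*t*(4 + t)*(2 + t)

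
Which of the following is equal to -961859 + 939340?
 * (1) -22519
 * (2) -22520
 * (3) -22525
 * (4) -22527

-961859 + 939340 = -22519
1) -22519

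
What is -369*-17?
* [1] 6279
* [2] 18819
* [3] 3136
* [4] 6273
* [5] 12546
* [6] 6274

-369 * -17 = 6273
4) 6273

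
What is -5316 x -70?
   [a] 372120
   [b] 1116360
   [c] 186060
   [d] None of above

-5316 * -70 = 372120
a) 372120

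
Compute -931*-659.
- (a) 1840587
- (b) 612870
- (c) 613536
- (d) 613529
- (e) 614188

-931 * -659 = 613529
d) 613529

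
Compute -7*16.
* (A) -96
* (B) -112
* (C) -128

-7 * 16 = -112
B) -112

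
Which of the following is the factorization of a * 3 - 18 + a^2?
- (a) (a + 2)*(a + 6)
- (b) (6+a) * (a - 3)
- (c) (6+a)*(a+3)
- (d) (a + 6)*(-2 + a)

We need to factor a * 3 - 18 + a^2.
The factored form is (6+a) * (a - 3).
b) (6+a) * (a - 3)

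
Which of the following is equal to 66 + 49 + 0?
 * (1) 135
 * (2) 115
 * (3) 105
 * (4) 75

First: 66 + 49 = 115
Then: 115 + 0 = 115
2) 115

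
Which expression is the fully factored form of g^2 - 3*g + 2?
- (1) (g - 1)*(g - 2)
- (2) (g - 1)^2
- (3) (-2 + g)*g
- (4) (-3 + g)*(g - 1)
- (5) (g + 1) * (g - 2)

We need to factor g^2 - 3*g + 2.
The factored form is (g - 1)*(g - 2).
1) (g - 1)*(g - 2)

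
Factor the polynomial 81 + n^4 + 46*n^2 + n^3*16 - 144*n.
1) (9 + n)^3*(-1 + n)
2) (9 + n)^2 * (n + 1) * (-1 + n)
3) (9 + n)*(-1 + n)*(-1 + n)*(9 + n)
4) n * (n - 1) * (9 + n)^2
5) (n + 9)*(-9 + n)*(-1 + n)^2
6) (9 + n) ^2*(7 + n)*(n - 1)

We need to factor 81 + n^4 + 46*n^2 + n^3*16 - 144*n.
The factored form is (9 + n)*(-1 + n)*(-1 + n)*(9 + n).
3) (9 + n)*(-1 + n)*(-1 + n)*(9 + n)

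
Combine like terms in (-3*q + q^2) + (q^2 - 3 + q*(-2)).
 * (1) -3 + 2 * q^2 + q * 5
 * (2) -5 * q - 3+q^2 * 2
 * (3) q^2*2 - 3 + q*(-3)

Adding the polynomials and combining like terms:
(-3*q + q^2) + (q^2 - 3 + q*(-2))
= -5 * q - 3+q^2 * 2
2) -5 * q - 3+q^2 * 2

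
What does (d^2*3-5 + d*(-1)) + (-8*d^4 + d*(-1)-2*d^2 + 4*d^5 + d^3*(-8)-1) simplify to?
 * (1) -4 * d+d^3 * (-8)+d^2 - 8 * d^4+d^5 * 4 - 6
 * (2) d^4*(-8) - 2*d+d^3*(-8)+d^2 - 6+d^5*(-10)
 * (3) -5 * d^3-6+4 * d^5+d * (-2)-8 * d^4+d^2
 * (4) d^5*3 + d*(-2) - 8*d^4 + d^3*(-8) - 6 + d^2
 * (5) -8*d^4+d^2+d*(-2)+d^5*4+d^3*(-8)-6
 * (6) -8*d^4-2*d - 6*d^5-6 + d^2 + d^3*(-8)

Adding the polynomials and combining like terms:
(d^2*3 - 5 + d*(-1)) + (-8*d^4 + d*(-1) - 2*d^2 + 4*d^5 + d^3*(-8) - 1)
= -8*d^4+d^2+d*(-2)+d^5*4+d^3*(-8)-6
5) -8*d^4+d^2+d*(-2)+d^5*4+d^3*(-8)-6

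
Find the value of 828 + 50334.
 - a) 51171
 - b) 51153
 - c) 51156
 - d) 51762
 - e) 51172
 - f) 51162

828 + 50334 = 51162
f) 51162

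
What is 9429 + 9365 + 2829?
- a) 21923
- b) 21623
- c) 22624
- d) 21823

First: 9429 + 9365 = 18794
Then: 18794 + 2829 = 21623
b) 21623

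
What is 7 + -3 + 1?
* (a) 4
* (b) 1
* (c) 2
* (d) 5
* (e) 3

First: 7 + -3 = 4
Then: 4 + 1 = 5
d) 5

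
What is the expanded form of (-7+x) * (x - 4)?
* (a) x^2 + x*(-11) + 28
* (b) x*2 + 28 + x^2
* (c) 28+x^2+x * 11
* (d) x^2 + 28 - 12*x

Expanding (-7+x) * (x - 4):
= x^2 + x*(-11) + 28
a) x^2 + x*(-11) + 28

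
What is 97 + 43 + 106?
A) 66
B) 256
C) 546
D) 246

First: 97 + 43 = 140
Then: 140 + 106 = 246
D) 246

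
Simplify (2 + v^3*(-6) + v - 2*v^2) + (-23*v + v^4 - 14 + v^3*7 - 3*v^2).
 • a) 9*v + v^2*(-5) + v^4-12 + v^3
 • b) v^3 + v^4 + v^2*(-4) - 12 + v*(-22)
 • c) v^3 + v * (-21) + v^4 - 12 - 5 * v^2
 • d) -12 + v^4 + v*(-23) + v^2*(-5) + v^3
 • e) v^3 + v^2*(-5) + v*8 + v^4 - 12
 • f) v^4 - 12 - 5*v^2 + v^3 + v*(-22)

Adding the polynomials and combining like terms:
(2 + v^3*(-6) + v - 2*v^2) + (-23*v + v^4 - 14 + v^3*7 - 3*v^2)
= v^4 - 12 - 5*v^2 + v^3 + v*(-22)
f) v^4 - 12 - 5*v^2 + v^3 + v*(-22)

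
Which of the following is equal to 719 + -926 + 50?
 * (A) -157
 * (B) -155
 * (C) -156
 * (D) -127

First: 719 + -926 = -207
Then: -207 + 50 = -157
A) -157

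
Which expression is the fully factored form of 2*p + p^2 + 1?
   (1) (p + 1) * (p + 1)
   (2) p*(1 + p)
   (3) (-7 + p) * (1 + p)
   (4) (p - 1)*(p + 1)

We need to factor 2*p + p^2 + 1.
The factored form is (p + 1) * (p + 1).
1) (p + 1) * (p + 1)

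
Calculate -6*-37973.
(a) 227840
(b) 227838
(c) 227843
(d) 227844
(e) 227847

-6 * -37973 = 227838
b) 227838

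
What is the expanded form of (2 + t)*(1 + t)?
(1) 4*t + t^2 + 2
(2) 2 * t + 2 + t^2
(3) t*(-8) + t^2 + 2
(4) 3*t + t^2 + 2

Expanding (2 + t)*(1 + t):
= 3*t + t^2 + 2
4) 3*t + t^2 + 2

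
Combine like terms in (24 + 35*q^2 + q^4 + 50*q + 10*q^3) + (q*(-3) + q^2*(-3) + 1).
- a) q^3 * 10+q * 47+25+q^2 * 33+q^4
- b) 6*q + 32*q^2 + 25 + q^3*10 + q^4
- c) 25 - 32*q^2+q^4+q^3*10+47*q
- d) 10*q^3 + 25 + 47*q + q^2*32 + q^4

Adding the polynomials and combining like terms:
(24 + 35*q^2 + q^4 + 50*q + 10*q^3) + (q*(-3) + q^2*(-3) + 1)
= 10*q^3 + 25 + 47*q + q^2*32 + q^4
d) 10*q^3 + 25 + 47*q + q^2*32 + q^4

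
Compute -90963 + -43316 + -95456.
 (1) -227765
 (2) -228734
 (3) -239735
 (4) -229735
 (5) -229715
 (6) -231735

First: -90963 + -43316 = -134279
Then: -134279 + -95456 = -229735
4) -229735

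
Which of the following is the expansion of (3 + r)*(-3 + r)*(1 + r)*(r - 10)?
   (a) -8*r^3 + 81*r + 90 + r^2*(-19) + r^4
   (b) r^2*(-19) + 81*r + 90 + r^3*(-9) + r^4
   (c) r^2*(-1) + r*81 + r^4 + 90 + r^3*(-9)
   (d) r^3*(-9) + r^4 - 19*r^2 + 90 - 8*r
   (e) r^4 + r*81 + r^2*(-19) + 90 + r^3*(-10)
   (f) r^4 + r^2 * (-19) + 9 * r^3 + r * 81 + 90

Expanding (3 + r)*(-3 + r)*(1 + r)*(r - 10):
= r^2*(-19) + 81*r + 90 + r^3*(-9) + r^4
b) r^2*(-19) + 81*r + 90 + r^3*(-9) + r^4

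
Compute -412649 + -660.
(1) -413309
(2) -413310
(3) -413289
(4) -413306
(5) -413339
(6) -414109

-412649 + -660 = -413309
1) -413309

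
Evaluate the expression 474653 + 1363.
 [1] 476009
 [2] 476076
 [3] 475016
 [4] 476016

474653 + 1363 = 476016
4) 476016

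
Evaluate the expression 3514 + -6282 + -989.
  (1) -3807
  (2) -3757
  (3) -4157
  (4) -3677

First: 3514 + -6282 = -2768
Then: -2768 + -989 = -3757
2) -3757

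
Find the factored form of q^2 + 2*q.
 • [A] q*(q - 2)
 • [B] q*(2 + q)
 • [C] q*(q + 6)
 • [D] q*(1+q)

We need to factor q^2 + 2*q.
The factored form is q*(2 + q).
B) q*(2 + q)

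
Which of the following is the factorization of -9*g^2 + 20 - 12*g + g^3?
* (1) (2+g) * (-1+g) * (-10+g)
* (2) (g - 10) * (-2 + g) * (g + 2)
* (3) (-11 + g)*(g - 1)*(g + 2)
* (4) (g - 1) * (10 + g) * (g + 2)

We need to factor -9*g^2 + 20 - 12*g + g^3.
The factored form is (2+g) * (-1+g) * (-10+g).
1) (2+g) * (-1+g) * (-10+g)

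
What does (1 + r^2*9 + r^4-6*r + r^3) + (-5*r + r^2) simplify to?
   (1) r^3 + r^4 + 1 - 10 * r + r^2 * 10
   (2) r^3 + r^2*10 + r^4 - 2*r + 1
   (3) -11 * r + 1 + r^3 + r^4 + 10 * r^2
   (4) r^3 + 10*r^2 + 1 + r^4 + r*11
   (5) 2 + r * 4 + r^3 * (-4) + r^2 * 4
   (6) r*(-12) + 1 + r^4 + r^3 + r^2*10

Adding the polynomials and combining like terms:
(1 + r^2*9 + r^4 - 6*r + r^3) + (-5*r + r^2)
= -11 * r + 1 + r^3 + r^4 + 10 * r^2
3) -11 * r + 1 + r^3 + r^4 + 10 * r^2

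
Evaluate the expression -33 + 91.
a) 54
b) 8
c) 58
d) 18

-33 + 91 = 58
c) 58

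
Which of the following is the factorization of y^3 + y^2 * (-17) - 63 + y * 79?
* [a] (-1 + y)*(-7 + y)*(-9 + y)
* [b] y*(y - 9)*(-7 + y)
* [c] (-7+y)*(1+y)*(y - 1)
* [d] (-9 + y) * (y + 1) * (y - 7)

We need to factor y^3 + y^2 * (-17) - 63 + y * 79.
The factored form is (-1 + y)*(-7 + y)*(-9 + y).
a) (-1 + y)*(-7 + y)*(-9 + y)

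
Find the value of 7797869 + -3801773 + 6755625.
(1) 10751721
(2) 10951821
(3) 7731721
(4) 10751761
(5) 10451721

First: 7797869 + -3801773 = 3996096
Then: 3996096 + 6755625 = 10751721
1) 10751721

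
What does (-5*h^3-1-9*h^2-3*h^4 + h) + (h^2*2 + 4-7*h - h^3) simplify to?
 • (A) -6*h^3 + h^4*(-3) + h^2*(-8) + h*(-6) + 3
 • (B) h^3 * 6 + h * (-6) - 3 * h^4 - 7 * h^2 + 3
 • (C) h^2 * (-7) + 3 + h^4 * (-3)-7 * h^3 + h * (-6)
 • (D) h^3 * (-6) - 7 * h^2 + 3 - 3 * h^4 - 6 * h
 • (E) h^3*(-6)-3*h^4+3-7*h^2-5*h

Adding the polynomials and combining like terms:
(-5*h^3 - 1 - 9*h^2 - 3*h^4 + h) + (h^2*2 + 4 - 7*h - h^3)
= h^3 * (-6) - 7 * h^2 + 3 - 3 * h^4 - 6 * h
D) h^3 * (-6) - 7 * h^2 + 3 - 3 * h^4 - 6 * h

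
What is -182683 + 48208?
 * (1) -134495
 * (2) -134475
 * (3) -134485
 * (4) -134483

-182683 + 48208 = -134475
2) -134475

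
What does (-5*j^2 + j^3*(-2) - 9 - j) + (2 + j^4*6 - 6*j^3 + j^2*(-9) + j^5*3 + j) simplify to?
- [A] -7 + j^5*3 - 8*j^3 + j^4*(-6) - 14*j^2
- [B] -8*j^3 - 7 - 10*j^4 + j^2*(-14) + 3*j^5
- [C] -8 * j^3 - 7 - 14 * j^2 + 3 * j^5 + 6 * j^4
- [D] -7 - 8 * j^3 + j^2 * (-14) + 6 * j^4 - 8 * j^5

Adding the polynomials and combining like terms:
(-5*j^2 + j^3*(-2) - 9 - j) + (2 + j^4*6 - 6*j^3 + j^2*(-9) + j^5*3 + j)
= -8 * j^3 - 7 - 14 * j^2 + 3 * j^5 + 6 * j^4
C) -8 * j^3 - 7 - 14 * j^2 + 3 * j^5 + 6 * j^4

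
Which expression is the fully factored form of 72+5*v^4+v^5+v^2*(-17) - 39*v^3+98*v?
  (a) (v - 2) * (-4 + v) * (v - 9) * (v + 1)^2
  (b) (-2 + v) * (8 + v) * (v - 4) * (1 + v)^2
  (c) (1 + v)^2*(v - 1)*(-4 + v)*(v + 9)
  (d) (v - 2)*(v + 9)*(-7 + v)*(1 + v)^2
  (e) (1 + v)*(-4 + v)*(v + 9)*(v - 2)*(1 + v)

We need to factor 72+5*v^4+v^5+v^2*(-17) - 39*v^3+98*v.
The factored form is (1 + v)*(-4 + v)*(v + 9)*(v - 2)*(1 + v).
e) (1 + v)*(-4 + v)*(v + 9)*(v - 2)*(1 + v)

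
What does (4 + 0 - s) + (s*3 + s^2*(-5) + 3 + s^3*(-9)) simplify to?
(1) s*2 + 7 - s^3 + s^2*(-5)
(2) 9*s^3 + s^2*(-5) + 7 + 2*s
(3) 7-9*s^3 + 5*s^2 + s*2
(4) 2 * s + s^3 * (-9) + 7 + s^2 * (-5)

Adding the polynomials and combining like terms:
(4 + 0 - s) + (s*3 + s^2*(-5) + 3 + s^3*(-9))
= 2 * s + s^3 * (-9) + 7 + s^2 * (-5)
4) 2 * s + s^3 * (-9) + 7 + s^2 * (-5)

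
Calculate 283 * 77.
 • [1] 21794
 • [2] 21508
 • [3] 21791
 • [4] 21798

283 * 77 = 21791
3) 21791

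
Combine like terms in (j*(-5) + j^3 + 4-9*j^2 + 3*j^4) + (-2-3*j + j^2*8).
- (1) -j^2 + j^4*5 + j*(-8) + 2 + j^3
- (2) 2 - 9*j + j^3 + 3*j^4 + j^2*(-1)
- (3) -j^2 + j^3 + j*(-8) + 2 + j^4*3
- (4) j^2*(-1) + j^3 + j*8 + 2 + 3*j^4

Adding the polynomials and combining like terms:
(j*(-5) + j^3 + 4 - 9*j^2 + 3*j^4) + (-2 - 3*j + j^2*8)
= -j^2 + j^3 + j*(-8) + 2 + j^4*3
3) -j^2 + j^3 + j*(-8) + 2 + j^4*3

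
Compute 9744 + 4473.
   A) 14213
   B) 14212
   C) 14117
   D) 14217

9744 + 4473 = 14217
D) 14217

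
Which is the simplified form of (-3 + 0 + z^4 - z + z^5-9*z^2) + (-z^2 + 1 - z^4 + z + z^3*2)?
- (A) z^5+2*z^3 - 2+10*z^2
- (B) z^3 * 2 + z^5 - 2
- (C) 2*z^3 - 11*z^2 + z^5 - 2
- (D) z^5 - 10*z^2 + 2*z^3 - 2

Adding the polynomials and combining like terms:
(-3 + 0 + z^4 - z + z^5 - 9*z^2) + (-z^2 + 1 - z^4 + z + z^3*2)
= z^5 - 10*z^2 + 2*z^3 - 2
D) z^5 - 10*z^2 + 2*z^3 - 2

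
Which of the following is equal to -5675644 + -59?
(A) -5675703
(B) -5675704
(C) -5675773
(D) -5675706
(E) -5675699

-5675644 + -59 = -5675703
A) -5675703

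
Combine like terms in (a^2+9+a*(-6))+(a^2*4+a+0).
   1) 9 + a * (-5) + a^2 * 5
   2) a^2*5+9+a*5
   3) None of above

Adding the polynomials and combining like terms:
(a^2 + 9 + a*(-6)) + (a^2*4 + a + 0)
= 9 + a * (-5) + a^2 * 5
1) 9 + a * (-5) + a^2 * 5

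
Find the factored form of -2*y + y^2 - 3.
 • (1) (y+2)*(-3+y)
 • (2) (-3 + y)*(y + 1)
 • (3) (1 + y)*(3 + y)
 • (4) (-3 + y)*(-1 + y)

We need to factor -2*y + y^2 - 3.
The factored form is (-3 + y)*(y + 1).
2) (-3 + y)*(y + 1)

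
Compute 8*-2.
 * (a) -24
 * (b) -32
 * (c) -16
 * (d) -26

8 * -2 = -16
c) -16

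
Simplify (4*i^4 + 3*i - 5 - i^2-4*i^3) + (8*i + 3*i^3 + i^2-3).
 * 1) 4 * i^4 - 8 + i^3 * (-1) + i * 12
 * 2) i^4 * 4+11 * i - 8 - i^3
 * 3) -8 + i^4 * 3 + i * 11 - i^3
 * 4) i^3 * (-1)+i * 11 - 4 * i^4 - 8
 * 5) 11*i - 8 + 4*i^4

Adding the polynomials and combining like terms:
(4*i^4 + 3*i - 5 - i^2 - 4*i^3) + (8*i + 3*i^3 + i^2 - 3)
= i^4 * 4+11 * i - 8 - i^3
2) i^4 * 4+11 * i - 8 - i^3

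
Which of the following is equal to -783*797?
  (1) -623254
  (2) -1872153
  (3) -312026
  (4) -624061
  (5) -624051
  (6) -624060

-783 * 797 = -624051
5) -624051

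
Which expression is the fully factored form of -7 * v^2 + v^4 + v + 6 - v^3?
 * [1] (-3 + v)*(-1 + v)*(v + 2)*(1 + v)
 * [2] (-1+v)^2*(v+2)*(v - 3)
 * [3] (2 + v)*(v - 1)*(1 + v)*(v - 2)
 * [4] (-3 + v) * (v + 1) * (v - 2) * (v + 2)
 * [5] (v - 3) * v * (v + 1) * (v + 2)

We need to factor -7 * v^2 + v^4 + v + 6 - v^3.
The factored form is (-3 + v)*(-1 + v)*(v + 2)*(1 + v).
1) (-3 + v)*(-1 + v)*(v + 2)*(1 + v)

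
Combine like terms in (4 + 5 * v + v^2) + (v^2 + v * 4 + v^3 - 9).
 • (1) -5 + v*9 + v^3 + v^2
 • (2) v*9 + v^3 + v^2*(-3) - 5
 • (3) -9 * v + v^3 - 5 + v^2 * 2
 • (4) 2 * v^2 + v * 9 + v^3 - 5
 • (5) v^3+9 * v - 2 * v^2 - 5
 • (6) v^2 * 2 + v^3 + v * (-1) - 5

Adding the polynomials and combining like terms:
(4 + 5*v + v^2) + (v^2 + v*4 + v^3 - 9)
= 2 * v^2 + v * 9 + v^3 - 5
4) 2 * v^2 + v * 9 + v^3 - 5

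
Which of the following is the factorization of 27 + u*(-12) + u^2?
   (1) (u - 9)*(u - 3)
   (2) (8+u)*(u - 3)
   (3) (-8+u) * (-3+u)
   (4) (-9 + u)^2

We need to factor 27 + u*(-12) + u^2.
The factored form is (u - 9)*(u - 3).
1) (u - 9)*(u - 3)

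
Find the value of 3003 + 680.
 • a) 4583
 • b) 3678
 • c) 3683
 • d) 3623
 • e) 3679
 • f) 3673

3003 + 680 = 3683
c) 3683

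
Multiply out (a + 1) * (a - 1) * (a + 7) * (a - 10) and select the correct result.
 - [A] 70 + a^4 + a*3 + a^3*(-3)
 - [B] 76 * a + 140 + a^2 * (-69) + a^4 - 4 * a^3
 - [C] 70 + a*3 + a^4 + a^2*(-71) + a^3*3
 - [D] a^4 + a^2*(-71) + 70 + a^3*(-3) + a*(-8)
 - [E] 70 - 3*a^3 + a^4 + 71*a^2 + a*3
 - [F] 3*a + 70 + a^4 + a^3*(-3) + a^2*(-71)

Expanding (a + 1) * (a - 1) * (a + 7) * (a - 10):
= 3*a + 70 + a^4 + a^3*(-3) + a^2*(-71)
F) 3*a + 70 + a^4 + a^3*(-3) + a^2*(-71)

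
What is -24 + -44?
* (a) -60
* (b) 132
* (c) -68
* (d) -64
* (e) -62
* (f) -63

-24 + -44 = -68
c) -68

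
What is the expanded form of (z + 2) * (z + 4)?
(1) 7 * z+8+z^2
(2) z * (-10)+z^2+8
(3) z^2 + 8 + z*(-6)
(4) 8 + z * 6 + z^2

Expanding (z + 2) * (z + 4):
= 8 + z * 6 + z^2
4) 8 + z * 6 + z^2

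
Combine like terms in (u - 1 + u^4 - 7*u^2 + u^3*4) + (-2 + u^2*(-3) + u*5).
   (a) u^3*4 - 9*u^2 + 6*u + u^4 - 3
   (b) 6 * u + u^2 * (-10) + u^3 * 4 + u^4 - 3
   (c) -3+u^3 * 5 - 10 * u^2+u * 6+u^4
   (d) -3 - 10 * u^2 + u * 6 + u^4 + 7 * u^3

Adding the polynomials and combining like terms:
(u - 1 + u^4 - 7*u^2 + u^3*4) + (-2 + u^2*(-3) + u*5)
= 6 * u + u^2 * (-10) + u^3 * 4 + u^4 - 3
b) 6 * u + u^2 * (-10) + u^3 * 4 + u^4 - 3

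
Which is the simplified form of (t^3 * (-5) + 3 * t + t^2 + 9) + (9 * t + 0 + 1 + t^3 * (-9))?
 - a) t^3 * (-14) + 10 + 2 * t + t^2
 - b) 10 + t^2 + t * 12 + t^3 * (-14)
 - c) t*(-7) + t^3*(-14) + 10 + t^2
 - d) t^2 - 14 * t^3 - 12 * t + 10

Adding the polynomials and combining like terms:
(t^3*(-5) + 3*t + t^2 + 9) + (9*t + 0 + 1 + t^3*(-9))
= 10 + t^2 + t * 12 + t^3 * (-14)
b) 10 + t^2 + t * 12 + t^3 * (-14)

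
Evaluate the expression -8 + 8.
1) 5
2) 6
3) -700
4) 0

-8 + 8 = 0
4) 0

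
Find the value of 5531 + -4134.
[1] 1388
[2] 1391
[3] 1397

5531 + -4134 = 1397
3) 1397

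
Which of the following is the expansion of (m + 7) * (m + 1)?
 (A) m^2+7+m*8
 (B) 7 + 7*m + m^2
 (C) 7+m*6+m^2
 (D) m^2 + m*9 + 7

Expanding (m + 7) * (m + 1):
= m^2+7+m*8
A) m^2+7+m*8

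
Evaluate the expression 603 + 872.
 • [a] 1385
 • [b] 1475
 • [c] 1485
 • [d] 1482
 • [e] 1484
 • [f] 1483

603 + 872 = 1475
b) 1475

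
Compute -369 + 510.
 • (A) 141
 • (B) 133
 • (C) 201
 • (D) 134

-369 + 510 = 141
A) 141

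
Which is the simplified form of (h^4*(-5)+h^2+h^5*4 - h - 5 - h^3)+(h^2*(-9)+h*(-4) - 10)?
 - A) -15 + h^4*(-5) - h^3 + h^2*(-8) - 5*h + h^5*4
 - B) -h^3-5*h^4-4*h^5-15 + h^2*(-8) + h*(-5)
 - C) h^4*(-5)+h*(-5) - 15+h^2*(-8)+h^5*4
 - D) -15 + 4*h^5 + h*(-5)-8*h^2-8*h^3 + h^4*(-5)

Adding the polynomials and combining like terms:
(h^4*(-5) + h^2 + h^5*4 - h - 5 - h^3) + (h^2*(-9) + h*(-4) - 10)
= -15 + h^4*(-5) - h^3 + h^2*(-8) - 5*h + h^5*4
A) -15 + h^4*(-5) - h^3 + h^2*(-8) - 5*h + h^5*4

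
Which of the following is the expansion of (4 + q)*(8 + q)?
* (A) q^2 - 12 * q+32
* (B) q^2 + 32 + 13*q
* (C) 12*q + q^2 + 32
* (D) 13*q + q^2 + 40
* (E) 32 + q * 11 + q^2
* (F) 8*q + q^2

Expanding (4 + q)*(8 + q):
= 12*q + q^2 + 32
C) 12*q + q^2 + 32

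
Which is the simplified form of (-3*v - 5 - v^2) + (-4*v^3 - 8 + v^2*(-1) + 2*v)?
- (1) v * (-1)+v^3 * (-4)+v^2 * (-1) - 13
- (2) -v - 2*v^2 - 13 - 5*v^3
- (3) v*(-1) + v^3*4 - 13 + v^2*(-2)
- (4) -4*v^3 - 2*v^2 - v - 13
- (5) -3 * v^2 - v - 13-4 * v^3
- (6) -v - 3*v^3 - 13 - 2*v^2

Adding the polynomials and combining like terms:
(-3*v - 5 - v^2) + (-4*v^3 - 8 + v^2*(-1) + 2*v)
= -4*v^3 - 2*v^2 - v - 13
4) -4*v^3 - 2*v^2 - v - 13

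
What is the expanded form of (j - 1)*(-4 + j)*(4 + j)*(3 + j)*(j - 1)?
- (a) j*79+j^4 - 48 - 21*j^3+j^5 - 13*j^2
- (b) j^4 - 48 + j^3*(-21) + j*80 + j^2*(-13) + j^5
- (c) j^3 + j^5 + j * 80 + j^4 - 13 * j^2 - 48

Expanding (j - 1)*(-4 + j)*(4 + j)*(3 + j)*(j - 1):
= j^4 - 48 + j^3*(-21) + j*80 + j^2*(-13) + j^5
b) j^4 - 48 + j^3*(-21) + j*80 + j^2*(-13) + j^5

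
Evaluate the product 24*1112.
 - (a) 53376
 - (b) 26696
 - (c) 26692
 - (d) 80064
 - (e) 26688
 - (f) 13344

24 * 1112 = 26688
e) 26688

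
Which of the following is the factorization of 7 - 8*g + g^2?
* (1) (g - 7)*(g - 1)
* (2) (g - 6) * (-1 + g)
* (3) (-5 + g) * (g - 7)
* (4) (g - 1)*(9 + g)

We need to factor 7 - 8*g + g^2.
The factored form is (g - 7)*(g - 1).
1) (g - 7)*(g - 1)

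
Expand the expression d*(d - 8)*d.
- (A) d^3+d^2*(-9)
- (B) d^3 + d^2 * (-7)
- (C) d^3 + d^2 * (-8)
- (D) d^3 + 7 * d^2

Expanding d*(d - 8)*d:
= d^3 + d^2 * (-8)
C) d^3 + d^2 * (-8)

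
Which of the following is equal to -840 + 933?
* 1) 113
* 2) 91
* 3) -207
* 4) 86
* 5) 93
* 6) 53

-840 + 933 = 93
5) 93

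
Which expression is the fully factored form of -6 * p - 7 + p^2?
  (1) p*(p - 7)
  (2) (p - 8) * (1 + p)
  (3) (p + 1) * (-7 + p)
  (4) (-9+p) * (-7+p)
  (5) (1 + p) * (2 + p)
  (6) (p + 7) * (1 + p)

We need to factor -6 * p - 7 + p^2.
The factored form is (p + 1) * (-7 + p).
3) (p + 1) * (-7 + p)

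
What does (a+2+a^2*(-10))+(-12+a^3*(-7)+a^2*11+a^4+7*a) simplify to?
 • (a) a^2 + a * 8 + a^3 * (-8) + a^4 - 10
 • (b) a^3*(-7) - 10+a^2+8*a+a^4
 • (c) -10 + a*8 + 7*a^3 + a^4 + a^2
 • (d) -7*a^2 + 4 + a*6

Adding the polynomials and combining like terms:
(a + 2 + a^2*(-10)) + (-12 + a^3*(-7) + a^2*11 + a^4 + 7*a)
= a^3*(-7) - 10+a^2+8*a+a^4
b) a^3*(-7) - 10+a^2+8*a+a^4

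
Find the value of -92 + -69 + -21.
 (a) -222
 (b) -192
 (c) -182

First: -92 + -69 = -161
Then: -161 + -21 = -182
c) -182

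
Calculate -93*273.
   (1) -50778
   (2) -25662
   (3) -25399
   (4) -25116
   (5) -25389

-93 * 273 = -25389
5) -25389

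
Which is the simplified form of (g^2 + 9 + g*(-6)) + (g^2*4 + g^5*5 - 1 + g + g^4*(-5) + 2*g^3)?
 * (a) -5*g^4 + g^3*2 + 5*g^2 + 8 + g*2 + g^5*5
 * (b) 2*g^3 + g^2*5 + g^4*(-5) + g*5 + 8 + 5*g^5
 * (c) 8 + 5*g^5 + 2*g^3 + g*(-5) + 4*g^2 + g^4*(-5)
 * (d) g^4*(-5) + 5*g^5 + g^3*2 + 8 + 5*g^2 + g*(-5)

Adding the polynomials and combining like terms:
(g^2 + 9 + g*(-6)) + (g^2*4 + g^5*5 - 1 + g + g^4*(-5) + 2*g^3)
= g^4*(-5) + 5*g^5 + g^3*2 + 8 + 5*g^2 + g*(-5)
d) g^4*(-5) + 5*g^5 + g^3*2 + 8 + 5*g^2 + g*(-5)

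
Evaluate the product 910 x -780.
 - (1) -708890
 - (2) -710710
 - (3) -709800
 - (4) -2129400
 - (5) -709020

910 * -780 = -709800
3) -709800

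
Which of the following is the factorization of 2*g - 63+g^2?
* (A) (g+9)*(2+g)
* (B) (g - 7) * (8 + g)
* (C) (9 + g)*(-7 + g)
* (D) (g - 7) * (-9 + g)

We need to factor 2*g - 63+g^2.
The factored form is (9 + g)*(-7 + g).
C) (9 + g)*(-7 + g)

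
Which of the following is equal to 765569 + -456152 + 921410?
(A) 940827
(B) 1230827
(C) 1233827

First: 765569 + -456152 = 309417
Then: 309417 + 921410 = 1230827
B) 1230827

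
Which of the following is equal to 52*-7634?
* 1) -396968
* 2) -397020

52 * -7634 = -396968
1) -396968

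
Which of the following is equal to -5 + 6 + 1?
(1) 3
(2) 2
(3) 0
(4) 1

First: -5 + 6 = 1
Then: 1 + 1 = 2
2) 2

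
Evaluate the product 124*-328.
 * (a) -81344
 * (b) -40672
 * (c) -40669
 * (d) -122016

124 * -328 = -40672
b) -40672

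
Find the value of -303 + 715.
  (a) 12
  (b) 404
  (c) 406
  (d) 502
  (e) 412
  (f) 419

-303 + 715 = 412
e) 412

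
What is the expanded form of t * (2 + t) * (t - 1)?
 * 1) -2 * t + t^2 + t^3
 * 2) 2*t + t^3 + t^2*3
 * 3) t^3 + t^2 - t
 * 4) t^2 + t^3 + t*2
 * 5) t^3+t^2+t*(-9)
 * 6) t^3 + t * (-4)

Expanding t * (2 + t) * (t - 1):
= -2 * t + t^2 + t^3
1) -2 * t + t^2 + t^3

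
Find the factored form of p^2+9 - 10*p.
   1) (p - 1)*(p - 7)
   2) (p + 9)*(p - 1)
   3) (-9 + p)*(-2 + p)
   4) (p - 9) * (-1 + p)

We need to factor p^2+9 - 10*p.
The factored form is (p - 9) * (-1 + p).
4) (p - 9) * (-1 + p)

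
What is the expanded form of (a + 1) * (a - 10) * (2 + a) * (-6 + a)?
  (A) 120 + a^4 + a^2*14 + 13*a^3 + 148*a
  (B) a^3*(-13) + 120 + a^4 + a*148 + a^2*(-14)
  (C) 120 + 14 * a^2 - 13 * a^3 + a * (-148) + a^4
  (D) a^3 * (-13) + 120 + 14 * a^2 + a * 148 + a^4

Expanding (a + 1) * (a - 10) * (2 + a) * (-6 + a):
= a^3 * (-13) + 120 + 14 * a^2 + a * 148 + a^4
D) a^3 * (-13) + 120 + 14 * a^2 + a * 148 + a^4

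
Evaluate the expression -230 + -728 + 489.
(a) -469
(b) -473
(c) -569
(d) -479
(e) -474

First: -230 + -728 = -958
Then: -958 + 489 = -469
a) -469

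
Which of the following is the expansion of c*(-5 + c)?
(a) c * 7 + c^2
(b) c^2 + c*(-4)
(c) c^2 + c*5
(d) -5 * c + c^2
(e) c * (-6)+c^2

Expanding c*(-5 + c):
= -5 * c + c^2
d) -5 * c + c^2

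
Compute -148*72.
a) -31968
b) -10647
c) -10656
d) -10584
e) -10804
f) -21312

-148 * 72 = -10656
c) -10656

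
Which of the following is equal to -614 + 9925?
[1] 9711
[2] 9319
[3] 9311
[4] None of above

-614 + 9925 = 9311
3) 9311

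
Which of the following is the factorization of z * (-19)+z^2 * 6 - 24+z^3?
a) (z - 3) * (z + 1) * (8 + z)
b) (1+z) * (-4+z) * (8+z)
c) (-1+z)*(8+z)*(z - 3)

We need to factor z * (-19)+z^2 * 6 - 24+z^3.
The factored form is (z - 3) * (z + 1) * (8 + z).
a) (z - 3) * (z + 1) * (8 + z)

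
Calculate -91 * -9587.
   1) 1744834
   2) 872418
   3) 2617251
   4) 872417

-91 * -9587 = 872417
4) 872417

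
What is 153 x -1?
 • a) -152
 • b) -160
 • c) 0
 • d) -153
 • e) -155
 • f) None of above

153 * -1 = -153
d) -153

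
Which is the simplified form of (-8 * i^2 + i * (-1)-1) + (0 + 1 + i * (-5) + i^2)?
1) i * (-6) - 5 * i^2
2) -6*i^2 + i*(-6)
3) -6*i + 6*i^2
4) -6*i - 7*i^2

Adding the polynomials and combining like terms:
(-8*i^2 + i*(-1) - 1) + (0 + 1 + i*(-5) + i^2)
= -6*i - 7*i^2
4) -6*i - 7*i^2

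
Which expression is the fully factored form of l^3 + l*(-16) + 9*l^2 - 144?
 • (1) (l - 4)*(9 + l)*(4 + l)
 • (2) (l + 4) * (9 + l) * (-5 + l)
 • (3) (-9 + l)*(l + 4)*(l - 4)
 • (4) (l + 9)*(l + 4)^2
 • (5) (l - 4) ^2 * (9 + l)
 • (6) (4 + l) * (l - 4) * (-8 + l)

We need to factor l^3 + l*(-16) + 9*l^2 - 144.
The factored form is (l - 4)*(9 + l)*(4 + l).
1) (l - 4)*(9 + l)*(4 + l)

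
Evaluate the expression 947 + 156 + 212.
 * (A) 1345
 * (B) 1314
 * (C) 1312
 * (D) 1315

First: 947 + 156 = 1103
Then: 1103 + 212 = 1315
D) 1315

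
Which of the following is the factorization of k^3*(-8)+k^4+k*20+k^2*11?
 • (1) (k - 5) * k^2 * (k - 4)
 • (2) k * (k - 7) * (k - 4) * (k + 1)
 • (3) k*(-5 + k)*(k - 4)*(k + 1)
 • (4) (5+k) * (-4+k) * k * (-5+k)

We need to factor k^3*(-8)+k^4+k*20+k^2*11.
The factored form is k*(-5 + k)*(k - 4)*(k + 1).
3) k*(-5 + k)*(k - 4)*(k + 1)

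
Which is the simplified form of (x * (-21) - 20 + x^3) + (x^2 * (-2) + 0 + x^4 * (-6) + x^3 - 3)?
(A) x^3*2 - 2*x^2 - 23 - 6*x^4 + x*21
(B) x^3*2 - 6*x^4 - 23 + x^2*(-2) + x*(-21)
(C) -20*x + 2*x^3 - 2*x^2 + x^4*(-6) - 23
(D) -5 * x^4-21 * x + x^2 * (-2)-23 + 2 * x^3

Adding the polynomials and combining like terms:
(x*(-21) - 20 + x^3) + (x^2*(-2) + 0 + x^4*(-6) + x^3 - 3)
= x^3*2 - 6*x^4 - 23 + x^2*(-2) + x*(-21)
B) x^3*2 - 6*x^4 - 23 + x^2*(-2) + x*(-21)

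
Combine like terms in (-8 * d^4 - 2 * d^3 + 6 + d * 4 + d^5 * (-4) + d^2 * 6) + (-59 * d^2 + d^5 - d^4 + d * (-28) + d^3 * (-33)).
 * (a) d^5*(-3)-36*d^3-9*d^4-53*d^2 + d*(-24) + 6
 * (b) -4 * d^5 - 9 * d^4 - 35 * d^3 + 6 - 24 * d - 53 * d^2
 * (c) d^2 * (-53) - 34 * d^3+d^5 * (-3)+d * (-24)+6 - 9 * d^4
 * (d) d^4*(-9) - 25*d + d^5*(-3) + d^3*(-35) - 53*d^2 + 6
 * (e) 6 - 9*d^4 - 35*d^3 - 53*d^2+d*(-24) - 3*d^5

Adding the polynomials and combining like terms:
(-8*d^4 - 2*d^3 + 6 + d*4 + d^5*(-4) + d^2*6) + (-59*d^2 + d^5 - d^4 + d*(-28) + d^3*(-33))
= 6 - 9*d^4 - 35*d^3 - 53*d^2+d*(-24) - 3*d^5
e) 6 - 9*d^4 - 35*d^3 - 53*d^2+d*(-24) - 3*d^5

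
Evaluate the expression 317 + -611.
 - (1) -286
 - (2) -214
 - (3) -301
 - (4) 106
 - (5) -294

317 + -611 = -294
5) -294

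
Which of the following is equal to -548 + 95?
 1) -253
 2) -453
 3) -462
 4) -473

-548 + 95 = -453
2) -453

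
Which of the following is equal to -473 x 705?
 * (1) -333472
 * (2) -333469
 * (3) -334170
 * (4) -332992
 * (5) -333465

-473 * 705 = -333465
5) -333465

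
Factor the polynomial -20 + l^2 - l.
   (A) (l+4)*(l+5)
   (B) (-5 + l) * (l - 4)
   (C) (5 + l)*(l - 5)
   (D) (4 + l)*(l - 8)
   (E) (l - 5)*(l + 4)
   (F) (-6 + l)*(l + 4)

We need to factor -20 + l^2 - l.
The factored form is (l - 5)*(l + 4).
E) (l - 5)*(l + 4)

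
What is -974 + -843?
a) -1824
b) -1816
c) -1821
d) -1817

-974 + -843 = -1817
d) -1817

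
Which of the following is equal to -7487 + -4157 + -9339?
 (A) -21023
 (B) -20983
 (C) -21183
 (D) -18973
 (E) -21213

First: -7487 + -4157 = -11644
Then: -11644 + -9339 = -20983
B) -20983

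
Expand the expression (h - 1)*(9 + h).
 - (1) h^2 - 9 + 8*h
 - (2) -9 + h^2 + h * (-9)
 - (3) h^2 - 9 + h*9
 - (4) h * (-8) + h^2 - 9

Expanding (h - 1)*(9 + h):
= h^2 - 9 + 8*h
1) h^2 - 9 + 8*h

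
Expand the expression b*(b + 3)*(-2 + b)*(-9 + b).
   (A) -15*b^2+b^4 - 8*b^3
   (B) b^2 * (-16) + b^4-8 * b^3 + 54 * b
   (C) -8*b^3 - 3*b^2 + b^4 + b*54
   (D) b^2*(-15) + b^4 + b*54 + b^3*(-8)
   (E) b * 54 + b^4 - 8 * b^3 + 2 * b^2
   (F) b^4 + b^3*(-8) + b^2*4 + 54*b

Expanding b*(b + 3)*(-2 + b)*(-9 + b):
= b^2*(-15) + b^4 + b*54 + b^3*(-8)
D) b^2*(-15) + b^4 + b*54 + b^3*(-8)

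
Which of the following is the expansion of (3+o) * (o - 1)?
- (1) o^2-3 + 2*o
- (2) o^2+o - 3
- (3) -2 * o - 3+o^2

Expanding (3+o) * (o - 1):
= o^2-3 + 2*o
1) o^2-3 + 2*o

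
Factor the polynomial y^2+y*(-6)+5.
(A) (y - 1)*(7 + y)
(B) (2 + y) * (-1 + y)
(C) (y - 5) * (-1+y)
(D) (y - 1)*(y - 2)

We need to factor y^2+y*(-6)+5.
The factored form is (y - 5) * (-1+y).
C) (y - 5) * (-1+y)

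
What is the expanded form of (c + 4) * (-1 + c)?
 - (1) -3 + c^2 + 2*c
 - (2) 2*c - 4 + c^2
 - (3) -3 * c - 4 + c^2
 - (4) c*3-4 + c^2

Expanding (c + 4) * (-1 + c):
= c*3-4 + c^2
4) c*3-4 + c^2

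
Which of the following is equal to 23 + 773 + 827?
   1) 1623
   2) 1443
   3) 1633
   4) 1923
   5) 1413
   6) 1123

First: 23 + 773 = 796
Then: 796 + 827 = 1623
1) 1623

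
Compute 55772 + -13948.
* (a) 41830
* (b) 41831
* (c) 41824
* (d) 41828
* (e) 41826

55772 + -13948 = 41824
c) 41824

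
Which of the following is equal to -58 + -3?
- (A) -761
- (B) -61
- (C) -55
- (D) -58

-58 + -3 = -61
B) -61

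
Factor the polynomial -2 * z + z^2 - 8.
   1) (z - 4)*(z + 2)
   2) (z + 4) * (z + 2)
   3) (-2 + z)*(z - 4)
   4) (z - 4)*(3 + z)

We need to factor -2 * z + z^2 - 8.
The factored form is (z - 4)*(z + 2).
1) (z - 4)*(z + 2)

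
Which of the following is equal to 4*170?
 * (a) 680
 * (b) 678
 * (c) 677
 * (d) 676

4 * 170 = 680
a) 680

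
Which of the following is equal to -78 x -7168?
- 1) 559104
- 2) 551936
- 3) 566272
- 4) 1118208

-78 * -7168 = 559104
1) 559104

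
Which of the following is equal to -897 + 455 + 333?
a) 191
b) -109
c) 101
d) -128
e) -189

First: -897 + 455 = -442
Then: -442 + 333 = -109
b) -109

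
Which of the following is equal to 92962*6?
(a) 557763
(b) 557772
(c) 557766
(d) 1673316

92962 * 6 = 557772
b) 557772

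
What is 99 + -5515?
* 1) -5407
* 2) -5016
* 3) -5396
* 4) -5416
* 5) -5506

99 + -5515 = -5416
4) -5416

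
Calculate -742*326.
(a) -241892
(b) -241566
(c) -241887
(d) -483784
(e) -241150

-742 * 326 = -241892
a) -241892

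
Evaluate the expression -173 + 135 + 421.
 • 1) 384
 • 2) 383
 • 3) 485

First: -173 + 135 = -38
Then: -38 + 421 = 383
2) 383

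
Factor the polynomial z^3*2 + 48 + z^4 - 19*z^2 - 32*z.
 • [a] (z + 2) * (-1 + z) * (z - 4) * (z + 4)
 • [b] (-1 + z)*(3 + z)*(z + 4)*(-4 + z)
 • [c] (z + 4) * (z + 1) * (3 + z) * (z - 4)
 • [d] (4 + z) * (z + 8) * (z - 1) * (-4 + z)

We need to factor z^3*2 + 48 + z^4 - 19*z^2 - 32*z.
The factored form is (-1 + z)*(3 + z)*(z + 4)*(-4 + z).
b) (-1 + z)*(3 + z)*(z + 4)*(-4 + z)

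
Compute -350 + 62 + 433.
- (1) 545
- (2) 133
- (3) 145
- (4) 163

First: -350 + 62 = -288
Then: -288 + 433 = 145
3) 145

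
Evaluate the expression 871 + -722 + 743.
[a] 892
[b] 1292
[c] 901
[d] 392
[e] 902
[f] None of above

First: 871 + -722 = 149
Then: 149 + 743 = 892
a) 892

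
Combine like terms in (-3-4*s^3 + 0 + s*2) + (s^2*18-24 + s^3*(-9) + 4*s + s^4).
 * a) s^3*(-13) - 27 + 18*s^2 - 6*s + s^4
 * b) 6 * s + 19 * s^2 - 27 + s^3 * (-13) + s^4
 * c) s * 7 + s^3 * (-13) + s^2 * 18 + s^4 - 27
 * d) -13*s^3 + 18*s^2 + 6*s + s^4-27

Adding the polynomials and combining like terms:
(-3 - 4*s^3 + 0 + s*2) + (s^2*18 - 24 + s^3*(-9) + 4*s + s^4)
= -13*s^3 + 18*s^2 + 6*s + s^4-27
d) -13*s^3 + 18*s^2 + 6*s + s^4-27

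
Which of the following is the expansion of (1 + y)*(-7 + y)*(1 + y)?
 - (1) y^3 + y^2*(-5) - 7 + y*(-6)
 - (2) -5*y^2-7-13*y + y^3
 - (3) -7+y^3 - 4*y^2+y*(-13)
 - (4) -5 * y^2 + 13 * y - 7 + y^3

Expanding (1 + y)*(-7 + y)*(1 + y):
= -5*y^2-7-13*y + y^3
2) -5*y^2-7-13*y + y^3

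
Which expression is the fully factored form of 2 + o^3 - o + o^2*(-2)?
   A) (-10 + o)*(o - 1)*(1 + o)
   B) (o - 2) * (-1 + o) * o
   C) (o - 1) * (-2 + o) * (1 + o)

We need to factor 2 + o^3 - o + o^2*(-2).
The factored form is (o - 1) * (-2 + o) * (1 + o).
C) (o - 1) * (-2 + o) * (1 + o)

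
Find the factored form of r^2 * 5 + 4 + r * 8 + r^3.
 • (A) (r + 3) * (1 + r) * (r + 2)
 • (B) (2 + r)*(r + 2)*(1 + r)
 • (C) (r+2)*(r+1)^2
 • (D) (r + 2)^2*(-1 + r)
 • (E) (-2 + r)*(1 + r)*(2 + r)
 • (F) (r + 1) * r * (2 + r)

We need to factor r^2 * 5 + 4 + r * 8 + r^3.
The factored form is (2 + r)*(r + 2)*(1 + r).
B) (2 + r)*(r + 2)*(1 + r)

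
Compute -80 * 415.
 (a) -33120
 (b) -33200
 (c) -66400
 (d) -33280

-80 * 415 = -33200
b) -33200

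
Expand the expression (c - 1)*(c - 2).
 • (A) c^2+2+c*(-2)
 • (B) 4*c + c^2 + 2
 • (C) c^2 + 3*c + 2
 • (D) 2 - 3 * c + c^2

Expanding (c - 1)*(c - 2):
= 2 - 3 * c + c^2
D) 2 - 3 * c + c^2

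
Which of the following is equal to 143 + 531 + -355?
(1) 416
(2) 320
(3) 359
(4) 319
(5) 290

First: 143 + 531 = 674
Then: 674 + -355 = 319
4) 319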